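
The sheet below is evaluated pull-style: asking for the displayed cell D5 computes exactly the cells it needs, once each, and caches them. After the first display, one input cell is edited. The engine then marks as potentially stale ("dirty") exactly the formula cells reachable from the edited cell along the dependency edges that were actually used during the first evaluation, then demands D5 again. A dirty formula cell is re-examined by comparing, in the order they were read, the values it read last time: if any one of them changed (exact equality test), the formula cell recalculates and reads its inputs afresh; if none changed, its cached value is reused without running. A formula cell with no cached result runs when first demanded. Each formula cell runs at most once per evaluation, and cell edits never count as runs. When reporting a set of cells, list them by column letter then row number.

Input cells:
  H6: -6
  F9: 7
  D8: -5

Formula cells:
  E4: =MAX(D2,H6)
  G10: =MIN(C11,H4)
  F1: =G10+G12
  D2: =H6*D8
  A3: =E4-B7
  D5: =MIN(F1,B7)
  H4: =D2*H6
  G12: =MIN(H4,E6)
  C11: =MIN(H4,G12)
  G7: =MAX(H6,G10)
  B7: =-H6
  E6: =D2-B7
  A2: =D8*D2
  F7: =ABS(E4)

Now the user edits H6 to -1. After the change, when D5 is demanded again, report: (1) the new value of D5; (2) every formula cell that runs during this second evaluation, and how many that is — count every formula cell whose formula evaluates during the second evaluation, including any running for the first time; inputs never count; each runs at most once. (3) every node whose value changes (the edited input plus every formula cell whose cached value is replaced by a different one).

First demand of the output computes:
  B7 = -(-6) = 6
  D2 = -6 * -5 = 30
  E6 = 30 - 6 = 24
  H4 = 30 * -6 = -180
  G12 = MIN(-180, 24) = -180
  C11 = MIN(-180, -180) = -180
  G10 = MIN(-180, -180) = -180
  F1 = -180 + -180 = -360
  D5 = MIN(-360, 6) = -360

After the edit, cleaning proceeds:
  B7: a read changed (H6 -6->-1) — executes, giving 1.
  D2: a read changed (H6 -6->-1) — executes, giving 5.
  E6: a read changed (D2 30->5; B7 6->1) — executes, giving 4.
  H4: a read changed (D2 30->5; H6 -6->-1) — executes, giving -5.
  G12: a read changed (H4 -180->-5; E6 24->4) — executes, giving -5.
  C11: a read changed (H4 -180->-5; G12 -180->-5) — executes, giving -5.
  G10: a read changed (C11 -180->-5; H4 -180->-5) — executes, giving -5.
  F1: a read changed (G10 -180->-5; G12 -180->-5) — executes, giving -10.
  D5: a read changed (F1 -360->-10; B7 6->1) — executes, giving -10.

Demanding D5 again yields -10.
9 formula cells run: B7, C11, D2, D5, E6, F1, G10, G12, H4.
The nodes whose values change: B7, C11, D2, D5, E6, F1, G10, G12, H4, H6.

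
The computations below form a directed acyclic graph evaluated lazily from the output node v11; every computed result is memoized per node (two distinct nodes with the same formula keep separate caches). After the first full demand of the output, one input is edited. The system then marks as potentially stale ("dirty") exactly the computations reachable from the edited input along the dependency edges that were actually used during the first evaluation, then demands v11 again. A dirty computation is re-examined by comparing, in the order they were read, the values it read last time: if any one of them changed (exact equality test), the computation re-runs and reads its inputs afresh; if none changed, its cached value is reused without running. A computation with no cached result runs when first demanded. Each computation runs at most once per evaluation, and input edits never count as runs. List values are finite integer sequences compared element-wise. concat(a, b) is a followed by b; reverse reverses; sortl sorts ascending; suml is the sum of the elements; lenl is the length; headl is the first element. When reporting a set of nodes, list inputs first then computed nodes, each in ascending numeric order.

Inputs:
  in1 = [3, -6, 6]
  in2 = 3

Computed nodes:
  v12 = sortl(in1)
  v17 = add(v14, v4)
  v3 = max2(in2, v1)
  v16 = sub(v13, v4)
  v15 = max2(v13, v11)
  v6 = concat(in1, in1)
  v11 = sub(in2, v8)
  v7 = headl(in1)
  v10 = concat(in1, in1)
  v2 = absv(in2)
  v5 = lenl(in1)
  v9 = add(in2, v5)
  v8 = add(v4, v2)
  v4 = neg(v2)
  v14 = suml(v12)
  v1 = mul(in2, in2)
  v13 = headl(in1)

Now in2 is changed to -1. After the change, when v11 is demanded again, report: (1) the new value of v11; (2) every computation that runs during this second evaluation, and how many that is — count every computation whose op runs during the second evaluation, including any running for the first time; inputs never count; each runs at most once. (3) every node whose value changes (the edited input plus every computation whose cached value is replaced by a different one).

Demanding v11 again yields -1.
4 computations run: v2, v4, v8, v11.
The nodes whose values change: in2, v2, v4, v11.

First demand of the output computes:
  v2 = absv(3) = 3
  v4 = neg(3) = -3
  v8 = add(-3, 3) = 0
  v11 = sub(3, 0) = 3

After the edit, cleaning proceeds:
  v2: a read changed (in2 3->-1) — executes, giving 1.
  v4: a read changed (v2 3->1) — executes, giving -1.
  v8: a read changed (v4 -3->-1; v2 3->1) — executes, giving 0 — identical to its old value.
  v11: a read changed (in2 3->-1) — executes, giving -1.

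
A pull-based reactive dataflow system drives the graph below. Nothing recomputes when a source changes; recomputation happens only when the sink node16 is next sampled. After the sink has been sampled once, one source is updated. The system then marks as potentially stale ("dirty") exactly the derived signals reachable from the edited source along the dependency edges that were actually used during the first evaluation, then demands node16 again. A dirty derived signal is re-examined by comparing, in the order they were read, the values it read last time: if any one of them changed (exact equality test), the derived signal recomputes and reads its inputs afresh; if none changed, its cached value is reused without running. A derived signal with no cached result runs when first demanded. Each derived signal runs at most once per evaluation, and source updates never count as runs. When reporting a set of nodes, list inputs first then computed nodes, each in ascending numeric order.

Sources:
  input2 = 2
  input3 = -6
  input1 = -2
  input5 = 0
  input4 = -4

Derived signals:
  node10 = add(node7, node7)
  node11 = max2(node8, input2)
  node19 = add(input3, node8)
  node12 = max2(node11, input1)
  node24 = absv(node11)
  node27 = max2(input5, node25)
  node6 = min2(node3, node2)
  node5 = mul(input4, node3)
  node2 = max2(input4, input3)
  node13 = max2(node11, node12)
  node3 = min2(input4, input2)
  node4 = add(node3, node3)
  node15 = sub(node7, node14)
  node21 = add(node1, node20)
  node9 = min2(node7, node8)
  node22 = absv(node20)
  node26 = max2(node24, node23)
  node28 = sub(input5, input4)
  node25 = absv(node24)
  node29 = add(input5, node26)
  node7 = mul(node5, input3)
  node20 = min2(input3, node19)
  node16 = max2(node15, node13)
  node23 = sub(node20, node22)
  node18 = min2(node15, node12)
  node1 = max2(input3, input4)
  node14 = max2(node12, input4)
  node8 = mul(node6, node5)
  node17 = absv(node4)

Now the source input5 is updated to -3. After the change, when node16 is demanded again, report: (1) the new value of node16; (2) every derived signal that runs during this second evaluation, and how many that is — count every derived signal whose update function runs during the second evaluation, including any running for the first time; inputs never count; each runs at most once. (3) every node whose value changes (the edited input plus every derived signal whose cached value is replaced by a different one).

New value of node16: 2.
Derived signals that run: none — 0 in total.
Values that change: input5.
Key observation: input5 is never demanded by the output, so the edit triggers no recomputation at all.

First evaluation (everything demanded from the output):
  node2 = max2(-4, -6) = -4
  node3 = min2(-4, 2) = -4
  node5 = mul(-4, -4) = 16
  node6 = min2(-4, -4) = -4
  node7 = mul(16, -6) = -96
  node8 = mul(-4, 16) = -64
  node11 = max2(-64, 2) = 2
  node12 = max2(2, -2) = 2
  node13 = max2(2, 2) = 2
  node14 = max2(2, -4) = 2
  node15 = sub(-96, 2) = -98
  node16 = max2(-98, 2) = 2

Propagation after the edit:
  input5 feeds no computation that the output demands — nothing is marked dirty and nothing runs.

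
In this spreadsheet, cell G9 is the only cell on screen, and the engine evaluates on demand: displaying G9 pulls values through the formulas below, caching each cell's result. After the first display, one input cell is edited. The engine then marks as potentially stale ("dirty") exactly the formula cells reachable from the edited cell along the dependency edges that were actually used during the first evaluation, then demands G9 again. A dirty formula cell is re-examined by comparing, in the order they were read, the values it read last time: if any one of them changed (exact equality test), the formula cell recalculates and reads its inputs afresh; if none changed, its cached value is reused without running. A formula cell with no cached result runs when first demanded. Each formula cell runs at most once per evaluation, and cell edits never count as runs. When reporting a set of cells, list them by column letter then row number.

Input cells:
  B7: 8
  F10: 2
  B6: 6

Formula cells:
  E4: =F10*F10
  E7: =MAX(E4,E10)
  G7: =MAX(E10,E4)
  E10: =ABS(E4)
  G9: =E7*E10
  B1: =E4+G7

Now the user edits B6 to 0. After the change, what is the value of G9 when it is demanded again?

G9 now evaluates to 16.
The important point: nothing the output needs ever reads B6, so the edit is invisible to it.

Initial pass — values computed on the first demand:
  E4 = 2 * 2 = 4
  E10 = ABS(4) = 4
  E7 = MAX(4, 4) = 4
  G9 = 4 * 4 = 16

Second demand — change propagation:
  no demanded computation ever read B6, so the edit dirties nothing and nothing runs.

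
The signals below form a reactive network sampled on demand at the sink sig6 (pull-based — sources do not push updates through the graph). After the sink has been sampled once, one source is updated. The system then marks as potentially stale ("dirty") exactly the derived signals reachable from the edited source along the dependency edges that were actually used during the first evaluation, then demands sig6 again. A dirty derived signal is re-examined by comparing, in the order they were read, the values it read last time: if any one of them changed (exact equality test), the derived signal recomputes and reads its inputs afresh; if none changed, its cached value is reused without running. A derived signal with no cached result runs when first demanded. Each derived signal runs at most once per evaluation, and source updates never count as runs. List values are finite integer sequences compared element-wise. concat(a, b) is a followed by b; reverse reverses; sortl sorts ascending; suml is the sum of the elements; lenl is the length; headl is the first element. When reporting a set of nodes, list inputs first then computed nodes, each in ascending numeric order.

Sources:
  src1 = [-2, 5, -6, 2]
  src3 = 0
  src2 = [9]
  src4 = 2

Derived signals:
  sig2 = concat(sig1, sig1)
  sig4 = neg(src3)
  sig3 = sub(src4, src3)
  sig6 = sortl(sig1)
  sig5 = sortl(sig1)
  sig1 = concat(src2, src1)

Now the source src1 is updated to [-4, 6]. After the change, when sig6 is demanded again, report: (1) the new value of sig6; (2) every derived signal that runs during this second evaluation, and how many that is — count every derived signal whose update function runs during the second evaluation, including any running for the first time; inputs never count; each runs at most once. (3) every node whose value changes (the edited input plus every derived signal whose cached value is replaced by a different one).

sig6 now evaluates to [-4, 6, 9].
Run set: sig1, sig6 (2 run).
Changed values: src1, sig1, sig6.

Initial pass — values computed on the first demand:
  sig1 = concat([9], [-2, 5, -6, 2]) = [9, -2, 5, -6, 2]
  sig6 = sortl([9, -2, 5, -6, 2]) = [-6, -2, 2, 5, 9]

Second demand — change propagation:
  sig1: re-runs because src1 [-2, 5, -6, 2]->[-4, 6]; new result [9, -4, 6].
  sig6: re-runs because sig1 [9, -2, 5, -6, 2]->[9, -4, 6]; new result [-4, 6, 9].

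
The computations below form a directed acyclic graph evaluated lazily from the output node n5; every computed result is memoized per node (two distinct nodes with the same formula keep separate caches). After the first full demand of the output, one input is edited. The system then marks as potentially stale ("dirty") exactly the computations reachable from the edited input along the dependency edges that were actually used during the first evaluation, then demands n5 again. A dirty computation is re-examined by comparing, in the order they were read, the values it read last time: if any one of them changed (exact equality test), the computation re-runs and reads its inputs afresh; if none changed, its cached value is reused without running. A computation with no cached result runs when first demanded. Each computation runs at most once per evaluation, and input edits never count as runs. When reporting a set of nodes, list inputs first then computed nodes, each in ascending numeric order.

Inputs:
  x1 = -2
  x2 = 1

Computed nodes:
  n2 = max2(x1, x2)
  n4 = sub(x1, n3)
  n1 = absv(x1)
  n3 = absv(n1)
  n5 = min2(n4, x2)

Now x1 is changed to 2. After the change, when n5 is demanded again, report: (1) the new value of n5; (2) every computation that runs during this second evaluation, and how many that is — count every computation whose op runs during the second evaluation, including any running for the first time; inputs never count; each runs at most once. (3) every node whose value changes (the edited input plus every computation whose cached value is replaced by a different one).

Demanding n5 again yields 0.
3 computations run: n1, n4, n5.
The nodes whose values change: x1, n4, n5.
Note where the cutoff bites: n3 is checked, finds nothing changed, and keeps its cache.

First demand of the output computes:
  n1 = absv(-2) = 2
  n3 = absv(2) = 2
  n4 = sub(-2, 2) = -4
  n5 = min2(-4, 1) = -4

After the edit, cleaning proceeds:
  n1: a read changed (x1 -2->2) — executes, giving 2 — identical to its old value.
  n3: dirty, but its reads are unchanged (n1 unchanged); cached 2 stands.
  n4: a read changed (x1 -2->2) — executes, giving 0.
  n5: a read changed (n4 -4->0) — executes, giving 0.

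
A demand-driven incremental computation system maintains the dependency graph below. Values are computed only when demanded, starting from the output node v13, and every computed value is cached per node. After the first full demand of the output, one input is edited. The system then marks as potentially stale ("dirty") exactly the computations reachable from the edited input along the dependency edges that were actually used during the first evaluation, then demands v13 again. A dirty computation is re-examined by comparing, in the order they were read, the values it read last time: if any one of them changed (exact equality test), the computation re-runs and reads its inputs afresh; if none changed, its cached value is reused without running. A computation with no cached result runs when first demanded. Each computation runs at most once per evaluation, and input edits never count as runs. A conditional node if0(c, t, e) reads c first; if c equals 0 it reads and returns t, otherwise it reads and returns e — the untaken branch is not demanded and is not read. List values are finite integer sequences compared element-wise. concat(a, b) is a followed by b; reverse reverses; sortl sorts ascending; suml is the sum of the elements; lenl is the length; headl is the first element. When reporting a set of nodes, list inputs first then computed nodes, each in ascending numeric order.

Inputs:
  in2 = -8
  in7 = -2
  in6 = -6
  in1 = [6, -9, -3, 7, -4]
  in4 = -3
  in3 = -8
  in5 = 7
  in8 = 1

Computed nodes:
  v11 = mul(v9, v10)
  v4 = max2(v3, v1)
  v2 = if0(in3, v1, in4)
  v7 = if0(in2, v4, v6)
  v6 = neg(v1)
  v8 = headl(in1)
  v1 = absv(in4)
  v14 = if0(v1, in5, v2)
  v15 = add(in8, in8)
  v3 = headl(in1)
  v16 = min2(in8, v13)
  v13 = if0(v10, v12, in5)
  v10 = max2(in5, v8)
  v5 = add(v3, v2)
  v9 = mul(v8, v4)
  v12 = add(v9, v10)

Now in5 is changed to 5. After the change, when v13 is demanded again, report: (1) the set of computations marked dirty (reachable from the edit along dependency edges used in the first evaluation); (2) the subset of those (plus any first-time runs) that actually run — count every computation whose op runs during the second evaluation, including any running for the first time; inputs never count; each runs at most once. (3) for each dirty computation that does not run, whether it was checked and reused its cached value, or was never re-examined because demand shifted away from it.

Marked dirty: v10, v13.
Computations that run: v10, v13 — 2 in total.
Every dirty computation ran.

First evaluation (everything demanded from the output):
  v8 = headl([6, -9, -3, 7, -4]) = 6
  v10 = max2(7, 6) = 7
  v13 = if0(v10=7 -> else branch in5) = 7

Propagation after the edit:
  v10: runs — in5 7->5; result 6.
  v13: runs — v10 7->6; in5 7->5; result 5.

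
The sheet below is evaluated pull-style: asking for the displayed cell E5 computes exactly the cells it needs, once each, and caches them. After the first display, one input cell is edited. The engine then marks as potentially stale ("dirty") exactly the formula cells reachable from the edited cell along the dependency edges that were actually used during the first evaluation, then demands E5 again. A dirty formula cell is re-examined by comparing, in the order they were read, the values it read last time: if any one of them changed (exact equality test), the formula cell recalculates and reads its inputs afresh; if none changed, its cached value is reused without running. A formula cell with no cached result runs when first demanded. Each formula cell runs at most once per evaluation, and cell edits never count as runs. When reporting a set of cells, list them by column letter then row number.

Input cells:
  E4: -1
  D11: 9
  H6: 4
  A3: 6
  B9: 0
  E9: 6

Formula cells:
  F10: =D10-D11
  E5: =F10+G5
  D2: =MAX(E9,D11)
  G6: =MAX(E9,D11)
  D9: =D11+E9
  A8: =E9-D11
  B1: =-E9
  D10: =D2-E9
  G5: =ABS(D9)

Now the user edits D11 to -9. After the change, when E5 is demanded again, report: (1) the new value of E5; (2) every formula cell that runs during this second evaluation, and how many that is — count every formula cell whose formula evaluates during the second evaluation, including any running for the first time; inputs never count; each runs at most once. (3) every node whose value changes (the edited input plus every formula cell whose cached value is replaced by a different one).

Demanding E5 again yields 12.
6 formula cells run: D2, D9, D10, E5, F10, G5.
The nodes whose values change: D2, D9, D10, D11, E5, F10, G5.

First demand of the output computes:
  D2 = MAX(6, 9) = 9
  D9 = 9 + 6 = 15
  D10 = 9 - 6 = 3
  F10 = 3 - 9 = -6
  G5 = ABS(15) = 15
  E5 = -6 + 15 = 9

After the edit, cleaning proceeds:
  D2: a read changed (D11 9->-9) — executes, giving 6.
  D9: a read changed (D11 9->-9) — executes, giving -3.
  D10: a read changed (D2 9->6) — executes, giving 0.
  F10: a read changed (D10 3->0; D11 9->-9) — executes, giving 9.
  G5: a read changed (D9 15->-3) — executes, giving 3.
  E5: a read changed (F10 -6->9; G5 15->3) — executes, giving 12.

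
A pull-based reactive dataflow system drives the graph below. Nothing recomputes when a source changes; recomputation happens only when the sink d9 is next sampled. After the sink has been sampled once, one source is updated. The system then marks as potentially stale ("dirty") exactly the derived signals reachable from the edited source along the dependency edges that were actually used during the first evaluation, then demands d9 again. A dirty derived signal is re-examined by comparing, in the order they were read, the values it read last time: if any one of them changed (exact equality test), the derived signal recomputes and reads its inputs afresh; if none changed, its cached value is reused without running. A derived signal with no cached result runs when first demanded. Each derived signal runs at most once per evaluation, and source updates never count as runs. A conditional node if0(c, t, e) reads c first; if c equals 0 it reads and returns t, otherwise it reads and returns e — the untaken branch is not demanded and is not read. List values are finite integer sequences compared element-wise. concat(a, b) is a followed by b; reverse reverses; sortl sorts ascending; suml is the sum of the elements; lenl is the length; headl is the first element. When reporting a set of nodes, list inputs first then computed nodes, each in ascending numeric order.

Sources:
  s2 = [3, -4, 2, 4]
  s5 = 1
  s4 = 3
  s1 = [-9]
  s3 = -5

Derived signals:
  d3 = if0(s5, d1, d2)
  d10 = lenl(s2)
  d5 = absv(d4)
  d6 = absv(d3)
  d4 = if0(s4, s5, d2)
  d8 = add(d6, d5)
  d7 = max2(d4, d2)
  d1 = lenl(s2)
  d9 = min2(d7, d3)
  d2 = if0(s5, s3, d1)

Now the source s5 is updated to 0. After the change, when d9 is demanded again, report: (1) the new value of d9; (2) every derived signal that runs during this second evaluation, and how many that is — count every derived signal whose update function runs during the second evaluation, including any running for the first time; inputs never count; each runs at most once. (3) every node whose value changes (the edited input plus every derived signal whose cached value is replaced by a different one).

New value of d9: -5.
Derived signals that run: d2, d3, d4, d7, d9 — 5 in total.
Values that change: s5, d2, d4, d7, d9.

First evaluation (everything demanded from the output):
  d1 = lenl([3, -4, 2, 4]) = 4
  d2 = if0(s5=1 -> else branch d1) = 4
  d3 = if0(s5=1 -> else branch d2) = 4
  d4 = if0(s4=3 -> else branch d2) = 4
  d7 = max2(4, 4) = 4
  d9 = min2(4, 4) = 4

Propagation after the edit:
  d2: runs — s5 1->0; result -5.
  d3: runs — s5 1->0; d2 4->-5; result 4 (same value as before).
  d4: runs — d2 4->-5; result -5.
  d7: runs — d4 4->-5; d2 4->-5; result -5.
  d9: runs — d7 4->-5; result -5.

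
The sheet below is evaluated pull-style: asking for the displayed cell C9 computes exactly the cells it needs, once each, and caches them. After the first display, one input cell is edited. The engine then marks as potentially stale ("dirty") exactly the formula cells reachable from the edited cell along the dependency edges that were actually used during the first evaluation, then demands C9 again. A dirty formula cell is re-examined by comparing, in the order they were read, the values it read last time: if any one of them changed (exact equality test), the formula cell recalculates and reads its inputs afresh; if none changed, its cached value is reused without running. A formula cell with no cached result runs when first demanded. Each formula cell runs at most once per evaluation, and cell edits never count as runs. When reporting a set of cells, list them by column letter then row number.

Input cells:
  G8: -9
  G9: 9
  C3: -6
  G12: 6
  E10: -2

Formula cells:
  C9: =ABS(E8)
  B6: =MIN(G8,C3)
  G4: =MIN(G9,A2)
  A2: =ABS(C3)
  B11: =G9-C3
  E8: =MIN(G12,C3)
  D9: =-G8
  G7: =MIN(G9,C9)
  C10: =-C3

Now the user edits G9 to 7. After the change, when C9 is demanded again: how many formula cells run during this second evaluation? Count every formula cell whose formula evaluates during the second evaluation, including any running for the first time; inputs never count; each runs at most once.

First demand of the output computes:
  E8 = MIN(6, -6) = -6
  C9 = ABS(-6) = 6

After the edit, cleaning proceeds:
  G9 only reaches undemanded nodes; the second demand re-runs nothing.

Note the shortcut — G9 feeds only undemanded nodes, so no recomputation happens.

0 formula cells run: none.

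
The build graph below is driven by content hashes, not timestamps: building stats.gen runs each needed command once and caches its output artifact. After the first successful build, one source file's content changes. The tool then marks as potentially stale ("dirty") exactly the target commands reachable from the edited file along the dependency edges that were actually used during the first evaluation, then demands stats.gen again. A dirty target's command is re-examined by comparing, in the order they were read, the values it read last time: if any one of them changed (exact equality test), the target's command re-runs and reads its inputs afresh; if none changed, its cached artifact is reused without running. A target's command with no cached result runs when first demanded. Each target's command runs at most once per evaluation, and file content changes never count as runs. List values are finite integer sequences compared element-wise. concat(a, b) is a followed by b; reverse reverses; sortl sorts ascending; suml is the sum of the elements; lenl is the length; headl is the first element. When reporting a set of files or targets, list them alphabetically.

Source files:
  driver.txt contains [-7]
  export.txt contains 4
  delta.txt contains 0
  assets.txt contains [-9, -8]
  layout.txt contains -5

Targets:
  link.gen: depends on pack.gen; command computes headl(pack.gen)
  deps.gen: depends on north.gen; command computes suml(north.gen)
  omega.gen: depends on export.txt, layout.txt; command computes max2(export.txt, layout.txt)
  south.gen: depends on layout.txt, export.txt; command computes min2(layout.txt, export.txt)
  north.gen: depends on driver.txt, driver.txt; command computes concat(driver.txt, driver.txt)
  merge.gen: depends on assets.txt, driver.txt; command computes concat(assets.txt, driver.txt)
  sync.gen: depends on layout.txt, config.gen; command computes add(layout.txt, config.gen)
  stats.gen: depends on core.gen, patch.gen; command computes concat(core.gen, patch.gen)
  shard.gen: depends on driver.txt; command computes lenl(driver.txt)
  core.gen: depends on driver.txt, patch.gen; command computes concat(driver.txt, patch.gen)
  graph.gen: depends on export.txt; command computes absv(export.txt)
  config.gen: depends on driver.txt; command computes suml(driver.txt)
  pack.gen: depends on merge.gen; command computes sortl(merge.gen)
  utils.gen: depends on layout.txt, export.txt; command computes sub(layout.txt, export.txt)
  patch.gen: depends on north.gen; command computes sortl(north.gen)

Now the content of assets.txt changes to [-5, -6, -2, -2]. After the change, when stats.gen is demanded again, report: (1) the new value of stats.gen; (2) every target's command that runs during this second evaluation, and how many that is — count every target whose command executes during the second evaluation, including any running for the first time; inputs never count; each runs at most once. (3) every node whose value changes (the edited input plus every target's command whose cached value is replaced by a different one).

Initial pass — values computed on the first demand:
  north.gen = concat([-7], [-7]) = [-7, -7]
  patch.gen = sortl([-7, -7]) = [-7, -7]
  core.gen = concat([-7], [-7, -7]) = [-7, -7, -7]
  stats.gen = concat([-7, -7, -7], [-7, -7]) = [-7, -7, -7, -7, -7]

Second demand — change propagation:
  no demanded computation ever read assets.txt, so the edit dirties nothing and nothing runs.

The important point: nothing the output needs ever reads assets.txt, so the edit is invisible to it.

stats.gen now evaluates to [-7, -7, -7, -7, -7].
Run set: none (0 run).
Changed values: assets.txt.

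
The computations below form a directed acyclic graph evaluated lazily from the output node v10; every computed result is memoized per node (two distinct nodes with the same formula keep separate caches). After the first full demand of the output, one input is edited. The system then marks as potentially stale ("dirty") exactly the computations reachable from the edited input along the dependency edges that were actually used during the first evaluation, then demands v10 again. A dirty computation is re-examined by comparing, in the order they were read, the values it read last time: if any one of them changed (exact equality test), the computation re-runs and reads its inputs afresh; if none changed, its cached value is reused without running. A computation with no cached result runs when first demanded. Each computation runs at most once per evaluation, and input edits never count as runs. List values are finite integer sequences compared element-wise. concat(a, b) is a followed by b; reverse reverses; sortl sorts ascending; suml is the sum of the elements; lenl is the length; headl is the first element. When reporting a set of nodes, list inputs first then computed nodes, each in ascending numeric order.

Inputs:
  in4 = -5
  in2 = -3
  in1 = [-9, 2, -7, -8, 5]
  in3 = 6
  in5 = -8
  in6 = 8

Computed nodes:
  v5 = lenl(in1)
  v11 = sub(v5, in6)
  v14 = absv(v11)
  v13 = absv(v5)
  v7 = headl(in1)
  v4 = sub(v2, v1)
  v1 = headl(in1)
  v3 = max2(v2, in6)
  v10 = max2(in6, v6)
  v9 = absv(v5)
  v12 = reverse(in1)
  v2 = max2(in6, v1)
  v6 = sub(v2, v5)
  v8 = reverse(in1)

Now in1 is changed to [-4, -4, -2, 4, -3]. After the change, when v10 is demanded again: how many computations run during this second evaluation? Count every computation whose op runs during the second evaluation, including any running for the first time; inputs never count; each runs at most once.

3 computations run: v1, v2, v5.
Note where the cutoff bites: v6 is checked, finds nothing changed, and keeps its cache.

First demand of the output computes:
  v1 = headl([-9, 2, -7, -8, 5]) = -9
  v2 = max2(8, -9) = 8
  v5 = lenl([-9, 2, -7, -8, 5]) = 5
  v6 = sub(8, 5) = 3
  v10 = max2(8, 3) = 8

After the edit, cleaning proceeds:
  v1: a read changed (in1 [-9, 2, -7, -8, 5]->[-4, -4, -2, 4, -3]) — executes, giving -4.
  v2: a read changed (v1 -9->-4) — executes, giving 8 — identical to its old value.
  v5: a read changed (in1 [-9, 2, -7, -8, 5]->[-4, -4, -2, 4, -3]) — executes, giving 5 — identical to its old value.
  v6: dirty, but its reads are unchanged (v2 unchanged, v5 unchanged); cached 3 stands.
  v10: dirty, but its reads are unchanged (in6 unchanged, v6 unchanged); cached 8 stands.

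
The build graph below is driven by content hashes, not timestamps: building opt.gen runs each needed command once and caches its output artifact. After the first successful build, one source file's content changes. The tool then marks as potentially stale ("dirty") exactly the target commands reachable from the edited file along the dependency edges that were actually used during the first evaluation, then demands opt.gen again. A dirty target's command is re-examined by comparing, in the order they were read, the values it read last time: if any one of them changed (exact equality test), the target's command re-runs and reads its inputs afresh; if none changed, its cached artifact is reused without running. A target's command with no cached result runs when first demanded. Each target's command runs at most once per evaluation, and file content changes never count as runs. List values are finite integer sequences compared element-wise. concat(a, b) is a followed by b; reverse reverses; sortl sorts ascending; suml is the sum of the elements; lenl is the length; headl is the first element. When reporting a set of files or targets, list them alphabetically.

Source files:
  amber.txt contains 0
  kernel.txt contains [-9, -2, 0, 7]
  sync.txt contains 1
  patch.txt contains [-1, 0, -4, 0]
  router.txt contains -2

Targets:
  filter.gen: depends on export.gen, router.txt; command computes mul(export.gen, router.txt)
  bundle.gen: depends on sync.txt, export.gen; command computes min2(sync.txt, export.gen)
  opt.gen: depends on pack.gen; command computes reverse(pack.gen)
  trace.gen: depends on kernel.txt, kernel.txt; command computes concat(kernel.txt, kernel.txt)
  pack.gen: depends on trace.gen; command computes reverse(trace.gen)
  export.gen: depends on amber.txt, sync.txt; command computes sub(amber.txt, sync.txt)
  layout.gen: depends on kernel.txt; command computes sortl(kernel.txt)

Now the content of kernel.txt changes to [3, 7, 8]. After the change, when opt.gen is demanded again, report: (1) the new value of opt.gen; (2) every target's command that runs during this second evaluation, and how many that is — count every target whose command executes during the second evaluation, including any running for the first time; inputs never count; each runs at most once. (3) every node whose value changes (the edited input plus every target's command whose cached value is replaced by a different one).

opt.gen now evaluates to [3, 7, 8, 3, 7, 8].
Run set: opt.gen, pack.gen, trace.gen (3 run).
Changed values: kernel.txt, opt.gen, pack.gen, trace.gen.

Initial pass — values computed on the first demand:
  trace.gen = concat([-9, -2, 0, 7], [-9, -2, 0, 7]) = [-9, -2, 0, 7, -9, -2, 0, 7]
  pack.gen = reverse([-9, -2, 0, 7, -9, -2, 0, 7]) = [7, 0, -2, -9, 7, 0, -2, -9]
  opt.gen = reverse([7, 0, -2, -9, 7, 0, -2, -9]) = [-9, -2, 0, 7, -9, -2, 0, 7]

Second demand — change propagation:
  trace.gen: re-runs because kernel.txt [-9, -2, 0, 7]->[3, 7, 8]; kernel.txt [-9, -2, 0, 7]->[3, 7, 8]; new result [3, 7, 8, 3, 7, 8].
  pack.gen: re-runs because trace.gen [-9, -2, 0, 7, -9, -2, 0, 7]->[3, 7, 8, 3, 7, 8]; new result [8, 7, 3, 8, 7, 3].
  opt.gen: re-runs because pack.gen [7, 0, -2, -9, 7, 0, -2, -9]->[8, 7, 3, 8, 7, 3]; new result [3, 7, 8, 3, 7, 8].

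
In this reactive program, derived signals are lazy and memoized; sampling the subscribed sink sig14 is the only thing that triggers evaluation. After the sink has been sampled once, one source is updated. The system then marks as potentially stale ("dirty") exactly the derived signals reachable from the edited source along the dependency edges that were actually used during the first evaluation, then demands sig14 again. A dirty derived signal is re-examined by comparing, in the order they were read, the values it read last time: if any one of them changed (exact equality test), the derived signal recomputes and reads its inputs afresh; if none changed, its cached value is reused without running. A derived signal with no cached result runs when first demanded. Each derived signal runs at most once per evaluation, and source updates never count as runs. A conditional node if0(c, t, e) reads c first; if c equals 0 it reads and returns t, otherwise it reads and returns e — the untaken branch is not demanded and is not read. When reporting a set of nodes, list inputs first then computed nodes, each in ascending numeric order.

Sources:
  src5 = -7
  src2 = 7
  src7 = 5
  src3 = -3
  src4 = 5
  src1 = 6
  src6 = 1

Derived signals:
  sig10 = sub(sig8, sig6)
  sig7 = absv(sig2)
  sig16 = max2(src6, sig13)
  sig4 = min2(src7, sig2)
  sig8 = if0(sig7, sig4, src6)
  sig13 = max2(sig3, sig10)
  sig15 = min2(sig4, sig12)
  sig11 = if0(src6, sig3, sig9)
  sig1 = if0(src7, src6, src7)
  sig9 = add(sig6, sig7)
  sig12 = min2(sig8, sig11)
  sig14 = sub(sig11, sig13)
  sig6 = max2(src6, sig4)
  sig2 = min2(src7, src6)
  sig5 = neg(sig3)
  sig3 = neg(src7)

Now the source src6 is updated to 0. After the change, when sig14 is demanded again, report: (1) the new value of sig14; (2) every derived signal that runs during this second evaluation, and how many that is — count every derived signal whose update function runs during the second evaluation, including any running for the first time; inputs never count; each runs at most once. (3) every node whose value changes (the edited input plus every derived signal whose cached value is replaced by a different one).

Demanding sig14 again yields -5.
8 derived signals run: sig2, sig4, sig6, sig7, sig8, sig10, sig11, sig14.
The nodes whose values change: src6, sig2, sig4, sig6, sig7, sig8, sig11, sig14.
Note the branch switch — demand abandons sig9, which is never re-examined.

First demand of the output computes:
  sig2 = min2(5, 1) = 1
  sig3 = neg(5) = -5
  sig4 = min2(5, 1) = 1
  sig6 = max2(1, 1) = 1
  sig7 = absv(1) = 1
  sig8 = if0(sig7=1 -> else branch src6) = 1
  sig9 = add(1, 1) = 2
  sig10 = sub(1, 1) = 0
  sig11 = if0(src6=1 -> else branch sig9) = 2
  sig13 = max2(-5, 0) = 0
  sig14 = sub(2, 0) = 2

After the edit, cleaning proceeds:
  sig2: a read changed (src6 1->0) — executes, giving 0.
  sig4: a read changed (sig2 1->0) — executes, giving 0.
  sig6: a read changed (src6 1->0; sig4 1->0) — executes, giving 0.
  sig7: a read changed (sig2 1->0) — executes, giving 0.
  sig8: a read changed (sig7 1->0; src6 1->0) — executes, giving 0.
  sig9: stays stale; no demand reaches it after the flip.
  sig10: a read changed (sig8 1->0; sig6 1->0) — executes, giving 0 — identical to its old value.
  sig11: a read changed (src6 1->0) — executes, giving -5.
  sig13: dirty, but its reads are unchanged (sig3 unchanged, sig10 unchanged); cached 0 stands.
  sig14: a read changed (sig11 2->-5) — executes, giving -5.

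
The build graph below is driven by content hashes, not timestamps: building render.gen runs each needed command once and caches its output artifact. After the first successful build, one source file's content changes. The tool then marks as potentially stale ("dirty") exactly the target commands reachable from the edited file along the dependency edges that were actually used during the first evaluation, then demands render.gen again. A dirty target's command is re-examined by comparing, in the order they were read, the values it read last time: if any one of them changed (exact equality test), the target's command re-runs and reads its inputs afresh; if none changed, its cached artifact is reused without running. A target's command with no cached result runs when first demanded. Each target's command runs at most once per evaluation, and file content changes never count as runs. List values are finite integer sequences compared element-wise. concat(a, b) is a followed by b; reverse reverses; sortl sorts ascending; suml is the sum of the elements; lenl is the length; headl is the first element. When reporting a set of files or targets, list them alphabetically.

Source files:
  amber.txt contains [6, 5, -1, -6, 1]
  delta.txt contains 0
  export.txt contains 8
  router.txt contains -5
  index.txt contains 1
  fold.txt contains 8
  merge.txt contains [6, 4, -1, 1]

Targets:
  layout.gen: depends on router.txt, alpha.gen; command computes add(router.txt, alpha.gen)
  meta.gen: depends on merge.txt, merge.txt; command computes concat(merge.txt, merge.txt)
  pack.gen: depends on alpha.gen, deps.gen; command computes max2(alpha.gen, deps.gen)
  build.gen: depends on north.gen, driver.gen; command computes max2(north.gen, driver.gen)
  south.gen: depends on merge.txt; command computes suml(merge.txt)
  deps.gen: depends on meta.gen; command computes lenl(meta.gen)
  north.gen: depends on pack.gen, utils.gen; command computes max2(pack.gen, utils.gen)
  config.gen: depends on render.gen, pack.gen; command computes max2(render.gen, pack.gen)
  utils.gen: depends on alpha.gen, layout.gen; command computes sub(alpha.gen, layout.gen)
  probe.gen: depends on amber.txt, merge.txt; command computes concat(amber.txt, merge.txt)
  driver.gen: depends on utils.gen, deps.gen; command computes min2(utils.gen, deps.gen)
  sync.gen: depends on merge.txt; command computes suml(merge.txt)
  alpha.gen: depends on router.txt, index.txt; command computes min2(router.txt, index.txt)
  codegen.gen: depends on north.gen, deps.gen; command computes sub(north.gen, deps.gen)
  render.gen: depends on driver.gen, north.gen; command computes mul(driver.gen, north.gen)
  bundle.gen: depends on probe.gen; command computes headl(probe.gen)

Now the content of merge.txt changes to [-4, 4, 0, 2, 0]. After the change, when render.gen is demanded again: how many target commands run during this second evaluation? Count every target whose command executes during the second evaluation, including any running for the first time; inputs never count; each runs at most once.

Initial pass — values computed on the first demand:
  alpha.gen = min2(-5, 1) = -5
  layout.gen = add(-5, -5) = -10
  meta.gen = concat([6, 4, -1, 1], [6, 4, -1, 1]) = [6, 4, -1, 1, 6, 4, -1, 1]
  deps.gen = lenl([6, 4, -1, 1, 6, 4, -1, 1]) = 8
  pack.gen = max2(-5, 8) = 8
  utils.gen = sub(-5, -10) = 5
  driver.gen = min2(5, 8) = 5
  north.gen = max2(8, 5) = 8
  render.gen = mul(5, 8) = 40

Second demand — change propagation:
  meta.gen: re-runs because merge.txt [6, 4, -1, 1]->[-4, 4, 0, 2, 0]; merge.txt [6, 4, -1, 1]->[-4, 4, 0, 2, 0]; new result [-4, 4, 0, 2, 0, -4, 4, 0, 2, 0].
  deps.gen: re-runs because meta.gen [6, 4, -1, 1, 6, 4, -1, 1]->[-4, 4, 0, 2, 0, -4, 4, 0, 2, 0]; new result 10.
  driver.gen: re-runs because deps.gen 8->10; new result 5 (unchanged).
  pack.gen: re-runs because deps.gen 8->10; new result 10.
  north.gen: re-runs because pack.gen 8->10; new result 10.
  render.gen: re-runs because north.gen 8->10; new result 50.

Run set: deps.gen, driver.gen, meta.gen, north.gen, pack.gen, render.gen (6 run).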